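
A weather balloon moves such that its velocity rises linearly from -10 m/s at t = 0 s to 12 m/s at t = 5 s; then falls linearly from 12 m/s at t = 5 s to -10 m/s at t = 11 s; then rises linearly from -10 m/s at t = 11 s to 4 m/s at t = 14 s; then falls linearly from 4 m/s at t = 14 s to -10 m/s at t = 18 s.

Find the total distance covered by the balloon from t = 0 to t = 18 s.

Distance (not displacement) is the total path length: add the absolute areas under v-t.
0–5 s: v = 0 at t = 25/11 s; triangle areas 125/11 + 180/11 = 305/11 m
5–11 s: v = 0 at t = 91/11 s; triangle areas 216/11 + 150/11 = 366/11 m
11–14 s: v = 0 at t = 92/7 s; triangle areas 75/7 + 12/7 = 87/7 m
14–18 s: v = 0 at t = 106/7 s; triangle areas 16/7 + 100/7 = 116/7 m
Total distance = 90 m

90 m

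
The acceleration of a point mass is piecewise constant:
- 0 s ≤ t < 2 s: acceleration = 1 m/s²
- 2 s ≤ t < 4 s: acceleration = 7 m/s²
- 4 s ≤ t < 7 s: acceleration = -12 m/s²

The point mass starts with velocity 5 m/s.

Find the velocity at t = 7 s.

-15 m/s

Δv equals the area under the a-t graph; then v = v₀ + Δv.
0–2 s: 1 × 2 = 2 m/s
2–4 s: 7 × 2 = 14 m/s
4–7 s: -12 × 3 = -36 m/s
Δv = -20 m/s, so v(7) = 5 + (-20) = -15 m/s.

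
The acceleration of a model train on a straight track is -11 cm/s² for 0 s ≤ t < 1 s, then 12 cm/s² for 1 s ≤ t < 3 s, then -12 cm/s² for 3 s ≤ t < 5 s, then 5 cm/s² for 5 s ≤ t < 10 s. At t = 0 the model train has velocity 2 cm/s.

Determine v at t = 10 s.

16 cm/s

Δv equals the area under the a-t graph; then v = v₀ + Δv.
0–1 s: -11 × 1 = -11 cm/s
1–3 s: 12 × 2 = 24 cm/s
3–5 s: -12 × 2 = -24 cm/s
5–10 s: 5 × 5 = 25 cm/s
Δv = 14 cm/s, so v(10) = 2 + (14) = 16 cm/s.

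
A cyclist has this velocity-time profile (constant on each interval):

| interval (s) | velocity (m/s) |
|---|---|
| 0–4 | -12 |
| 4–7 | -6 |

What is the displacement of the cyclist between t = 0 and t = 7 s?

Displacement is the signed area under the v-t curve.
0–4 s: -12 × 4 = -48 m
4–7 s: -6 × 3 = -18 m
Net displacement = -66 m

-66 m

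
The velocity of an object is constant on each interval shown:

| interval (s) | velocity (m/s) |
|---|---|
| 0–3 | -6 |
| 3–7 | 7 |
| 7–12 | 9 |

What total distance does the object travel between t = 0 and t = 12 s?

Total distance travelled is ∫|v| dt — sum the magnitudes of each area piece.
0–3 s: |-6| × 3 = 18 m
3–7 s: |7| × 4 = 28 m
7–12 s: |9| × 5 = 45 m
Total distance = 91 m

91 m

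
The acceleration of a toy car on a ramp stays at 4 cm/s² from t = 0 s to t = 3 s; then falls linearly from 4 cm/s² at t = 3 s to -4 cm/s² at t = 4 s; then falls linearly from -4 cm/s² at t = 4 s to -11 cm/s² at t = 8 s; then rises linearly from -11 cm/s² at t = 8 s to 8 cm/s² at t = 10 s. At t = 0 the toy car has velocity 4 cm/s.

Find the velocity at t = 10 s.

-17 cm/s

Δv equals the area under the a-t graph; then v = v₀ + Δv.
0–3 s: 4 × 3 = 12 cm/s
3–4 s: ½(4 + -4)(1) = 0 cm/s
4–8 s: ½(-4 + -11)(4) = -30 cm/s
8–10 s: ½(-11 + 8)(2) = -3 cm/s
Δv = -21 cm/s, so v(10) = 4 + (-21) = -17 cm/s.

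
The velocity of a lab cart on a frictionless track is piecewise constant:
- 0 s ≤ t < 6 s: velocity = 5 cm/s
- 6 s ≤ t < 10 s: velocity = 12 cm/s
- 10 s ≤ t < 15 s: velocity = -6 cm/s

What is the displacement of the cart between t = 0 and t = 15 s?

48 cm

Net displacement equals the area under the velocity-time graph (areas below the axis count negative).
0–6 s: 5 × 6 = 30 cm
6–10 s: 12 × 4 = 48 cm
10–15 s: -6 × 5 = -30 cm
Net displacement = 48 cm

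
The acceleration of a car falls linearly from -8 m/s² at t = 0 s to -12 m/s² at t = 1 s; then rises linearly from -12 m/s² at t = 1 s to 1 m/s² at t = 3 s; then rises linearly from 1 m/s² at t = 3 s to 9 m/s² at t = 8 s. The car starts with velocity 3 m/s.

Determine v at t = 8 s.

Δv equals the area under the a-t graph; then v = v₀ + Δv.
0–1 s: ½(-8 + -12)(1) = -10 m/s
1–3 s: ½(-12 + 1)(2) = -11 m/s
3–8 s: ½(1 + 9)(5) = 25 m/s
Δv = 4 m/s, so v(8) = 3 + (4) = 7 m/s.

7 m/s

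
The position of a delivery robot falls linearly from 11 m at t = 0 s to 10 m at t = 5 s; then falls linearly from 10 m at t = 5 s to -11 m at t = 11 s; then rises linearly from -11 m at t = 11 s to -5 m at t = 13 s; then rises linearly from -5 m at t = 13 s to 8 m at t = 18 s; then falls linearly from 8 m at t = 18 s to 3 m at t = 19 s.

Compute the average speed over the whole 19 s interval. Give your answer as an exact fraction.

Average speed = (total path length)/(elapsed time); on a piecewise-linear x-t graph the path length is Σ|Δx|.
0–5 s: |Δx| = |10 − 11| = 1 m
5–11 s: |Δx| = |-11 − 10| = 21 m
11–13 s: |Δx| = |-5 − -11| = 6 m
13–18 s: |Δx| = |8 − -5| = 13 m
18–19 s: |Δx| = |3 − 8| = 5 m
Total path = 46 m; average speed = 46/19 = 46/19 m/s.

46/19 m/s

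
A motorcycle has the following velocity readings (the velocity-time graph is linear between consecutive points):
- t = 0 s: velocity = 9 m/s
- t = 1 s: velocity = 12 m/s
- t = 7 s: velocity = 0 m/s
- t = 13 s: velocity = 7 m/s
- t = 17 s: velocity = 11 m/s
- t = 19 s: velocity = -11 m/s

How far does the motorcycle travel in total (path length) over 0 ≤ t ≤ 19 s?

114.5 m

Distance (not displacement) is the total path length: add the absolute areas under v-t.
0–1 s: |½(9 + 12)(1)| = 10.5 m
1–7 s: |½(12 + 0)(6)| = 36 m
7–13 s: |½(0 + 7)(6)| = 21 m
13–17 s: |½(7 + 11)(4)| = 36 m
17–19 s: v = 0 at t = 18 s; triangle areas 5.5 + 5.5 = 11 m
Total distance = 114.5 m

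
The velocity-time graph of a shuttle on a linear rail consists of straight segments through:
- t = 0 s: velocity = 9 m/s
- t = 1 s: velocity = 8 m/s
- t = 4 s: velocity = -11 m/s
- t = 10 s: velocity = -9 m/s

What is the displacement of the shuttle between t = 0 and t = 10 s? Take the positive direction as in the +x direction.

Net displacement equals the area under the velocity-time graph (areas below the axis count negative).
0–1 s: ½(9 + 8)(1) = 8.5 m
1–4 s: ½(8 + -11)(3) = -4.5 m
4–10 s: ½(-11 + -9)(6) = -60 m
Net displacement = -56 m

-56 m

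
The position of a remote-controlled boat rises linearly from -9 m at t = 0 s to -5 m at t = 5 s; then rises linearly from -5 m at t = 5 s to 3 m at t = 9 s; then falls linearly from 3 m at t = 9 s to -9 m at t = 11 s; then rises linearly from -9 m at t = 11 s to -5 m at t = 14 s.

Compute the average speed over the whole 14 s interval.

Average speed = (total path length)/(elapsed time); on a piecewise-linear x-t graph the path length is Σ|Δx|.
0–5 s: |Δx| = |-5 − -9| = 4 m
5–9 s: |Δx| = |3 − -5| = 8 m
9–11 s: |Δx| = |-9 − 3| = 12 m
11–14 s: |Δx| = |-5 − -9| = 4 m
Total path = 28 m; average speed = 28/14 = 2 m/s.

2 m/s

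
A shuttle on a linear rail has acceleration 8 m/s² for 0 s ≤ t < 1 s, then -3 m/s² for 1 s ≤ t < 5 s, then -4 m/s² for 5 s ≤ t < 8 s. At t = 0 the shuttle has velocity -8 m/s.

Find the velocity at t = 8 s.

Δv equals the area under the a-t graph; then v = v₀ + Δv.
0–1 s: 8 × 1 = 8 m/s
1–5 s: -3 × 4 = -12 m/s
5–8 s: -4 × 3 = -12 m/s
Δv = -16 m/s, so v(8) = -8 + (-16) = -24 m/s.

-24 m/s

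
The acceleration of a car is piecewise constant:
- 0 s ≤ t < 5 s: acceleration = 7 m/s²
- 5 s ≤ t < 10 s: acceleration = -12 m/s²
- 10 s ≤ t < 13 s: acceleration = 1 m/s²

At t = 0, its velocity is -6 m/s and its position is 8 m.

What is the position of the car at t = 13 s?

-28 m

On each constant-a segment, Δv = aΔt and Δx = v₀Δt + ½aΔt²; chain segment to segment.
0–5 s: v starts -6 m/s; Δx = -6·5 + ½·7·5² = 57.5 m; v ends 29 m/s.
5–10 s: v starts 29 m/s; Δx = 29·5 + ½·-12·5² = -5 m; v ends -31 m/s.
10–13 s: v starts -31 m/s; Δx = -31·3 + ½·1·3² = -88.5 m; v ends -28 m/s.
x(13) = 8 + Σ Δx = -28 m.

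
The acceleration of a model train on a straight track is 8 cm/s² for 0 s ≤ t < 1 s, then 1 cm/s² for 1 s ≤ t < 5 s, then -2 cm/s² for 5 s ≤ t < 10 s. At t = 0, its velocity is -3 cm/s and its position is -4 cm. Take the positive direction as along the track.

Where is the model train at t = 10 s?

On each constant-a segment, Δv = aΔt and Δx = v₀Δt + ½aΔt²; chain segment to segment.
0–1 s: v starts -3 cm/s; Δx = -3·1 + ½·8·1² = 1 cm; v ends 5 cm/s.
1–5 s: v starts 5 cm/s; Δx = 5·4 + ½·1·4² = 28 cm; v ends 9 cm/s.
5–10 s: v starts 9 cm/s; Δx = 9·5 + ½·-2·5² = 20 cm; v ends -1 cm/s.
x(10) = -4 + Σ Δx = 45 cm.

45 cm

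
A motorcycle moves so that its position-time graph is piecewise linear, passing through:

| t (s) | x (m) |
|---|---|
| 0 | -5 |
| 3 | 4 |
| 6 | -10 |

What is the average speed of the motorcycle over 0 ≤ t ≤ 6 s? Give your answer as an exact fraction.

Average speed = (total path length)/(elapsed time); on a piecewise-linear x-t graph the path length is Σ|Δx|.
0–3 s: |Δx| = |4 − -5| = 9 m
3–6 s: |Δx| = |-10 − 4| = 14 m
Total path = 23 m; average speed = 23/6 = 23/6 m/s.

23/6 m/s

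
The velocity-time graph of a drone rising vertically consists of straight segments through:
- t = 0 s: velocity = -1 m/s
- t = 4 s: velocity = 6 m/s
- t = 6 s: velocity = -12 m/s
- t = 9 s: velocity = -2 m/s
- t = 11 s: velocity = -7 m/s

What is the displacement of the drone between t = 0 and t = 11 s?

Net displacement equals the area under the velocity-time graph (areas below the axis count negative).
0–4 s: ½(-1 + 6)(4) = 10 m
4–6 s: ½(6 + -12)(2) = -6 m
6–9 s: ½(-12 + -2)(3) = -21 m
9–11 s: ½(-2 + -7)(2) = -9 m
Net displacement = -26 m

-26 m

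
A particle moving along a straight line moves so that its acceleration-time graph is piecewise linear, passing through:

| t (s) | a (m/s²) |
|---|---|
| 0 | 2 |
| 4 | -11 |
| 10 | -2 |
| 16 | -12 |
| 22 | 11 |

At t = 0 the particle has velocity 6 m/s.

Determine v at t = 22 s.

Δv equals the area under the a-t graph; then v = v₀ + Δv.
0–4 s: ½(2 + -11)(4) = -18 m/s
4–10 s: ½(-11 + -2)(6) = -39 m/s
10–16 s: ½(-2 + -12)(6) = -42 m/s
16–22 s: ½(-12 + 11)(6) = -3 m/s
Δv = -102 m/s, so v(22) = 6 + (-102) = -96 m/s.

-96 m/s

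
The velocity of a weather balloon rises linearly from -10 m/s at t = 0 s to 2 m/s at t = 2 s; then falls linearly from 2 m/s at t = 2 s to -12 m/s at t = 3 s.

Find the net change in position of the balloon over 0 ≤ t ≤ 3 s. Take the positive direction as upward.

Displacement is the signed area under the v-t curve.
0–2 s: ½(-10 + 2)(2) = -8 m
2–3 s: ½(2 + -12)(1) = -5 m
Net displacement = -13 m

-13 m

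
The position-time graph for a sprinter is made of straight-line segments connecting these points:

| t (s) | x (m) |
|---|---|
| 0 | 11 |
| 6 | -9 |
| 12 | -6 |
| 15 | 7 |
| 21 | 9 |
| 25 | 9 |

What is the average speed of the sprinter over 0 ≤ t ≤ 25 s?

Average speed = (total path length)/(elapsed time); on a piecewise-linear x-t graph the path length is Σ|Δx|.
0–6 s: |Δx| = |-9 − 11| = 20 m
6–12 s: |Δx| = |-6 − -9| = 3 m
12–15 s: |Δx| = |7 − -6| = 13 m
15–21 s: |Δx| = |9 − 7| = 2 m
21–25 s: |Δx| = |9 − 9| = 0 m
Total path = 38 m; average speed = 38/25 = 1.52 m/s.

1.52 m/s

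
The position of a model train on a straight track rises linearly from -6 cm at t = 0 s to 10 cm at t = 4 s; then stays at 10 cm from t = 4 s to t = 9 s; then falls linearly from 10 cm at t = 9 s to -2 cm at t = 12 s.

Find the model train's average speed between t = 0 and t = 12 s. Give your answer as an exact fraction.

Average speed = (total path length)/(elapsed time); on a piecewise-linear x-t graph the path length is Σ|Δx|.
0–4 s: |Δx| = |10 − -6| = 16 cm
4–9 s: |Δx| = |10 − 10| = 0 cm
9–12 s: |Δx| = |-2 − 10| = 12 cm
Total path = 28 cm; average speed = 28/12 = 7/3 cm/s.

7/3 cm/s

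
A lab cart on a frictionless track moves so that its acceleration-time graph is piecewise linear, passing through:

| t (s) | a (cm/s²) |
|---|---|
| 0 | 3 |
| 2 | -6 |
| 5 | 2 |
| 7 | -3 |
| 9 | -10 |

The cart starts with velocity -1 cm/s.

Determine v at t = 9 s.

Δv equals the area under the a-t graph; then v = v₀ + Δv.
0–2 s: ½(3 + -6)(2) = -3 cm/s
2–5 s: ½(-6 + 2)(3) = -6 cm/s
5–7 s: ½(2 + -3)(2) = -1 cm/s
7–9 s: ½(-3 + -10)(2) = -13 cm/s
Δv = -23 cm/s, so v(9) = -1 + (-23) = -24 cm/s.

-24 cm/s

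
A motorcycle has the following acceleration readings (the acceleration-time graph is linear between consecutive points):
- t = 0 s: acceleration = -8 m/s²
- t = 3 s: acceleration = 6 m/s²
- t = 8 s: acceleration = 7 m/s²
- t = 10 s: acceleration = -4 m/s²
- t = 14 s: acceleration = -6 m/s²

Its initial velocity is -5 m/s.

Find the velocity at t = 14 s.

Δv equals the area under the a-t graph; then v = v₀ + Δv.
0–3 s: ½(-8 + 6)(3) = -3 m/s
3–8 s: ½(6 + 7)(5) = 32.5 m/s
8–10 s: ½(7 + -4)(2) = 3 m/s
10–14 s: ½(-4 + -6)(4) = -20 m/s
Δv = 12.5 m/s, so v(14) = -5 + (12.5) = 7.5 m/s.

7.5 m/s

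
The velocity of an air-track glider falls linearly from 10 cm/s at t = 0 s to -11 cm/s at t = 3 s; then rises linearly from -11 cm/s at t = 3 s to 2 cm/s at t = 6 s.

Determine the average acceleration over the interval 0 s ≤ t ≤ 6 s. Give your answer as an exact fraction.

-4/3 cm/s²

Average acceleration = Δv/Δt = (2 − 10)/(6 − 0) = -4/3 cm/s².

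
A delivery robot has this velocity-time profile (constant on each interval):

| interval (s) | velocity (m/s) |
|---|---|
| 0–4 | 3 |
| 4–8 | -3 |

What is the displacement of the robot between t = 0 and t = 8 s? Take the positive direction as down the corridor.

Displacement is the signed area under the v-t curve.
0–4 s: 3 × 4 = 12 m
4–8 s: -3 × 4 = -12 m
Net displacement = 0 m

0 m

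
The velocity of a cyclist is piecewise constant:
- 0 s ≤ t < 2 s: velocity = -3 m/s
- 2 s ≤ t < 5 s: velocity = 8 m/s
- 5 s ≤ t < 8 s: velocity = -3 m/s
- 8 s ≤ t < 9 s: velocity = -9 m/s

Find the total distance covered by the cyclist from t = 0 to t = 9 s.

48 m

Distance (not displacement) is the total path length: add the absolute areas under v-t.
0–2 s: |-3| × 2 = 6 m
2–5 s: |8| × 3 = 24 m
5–8 s: |-3| × 3 = 9 m
8–9 s: |-9| × 1 = 9 m
Total distance = 48 m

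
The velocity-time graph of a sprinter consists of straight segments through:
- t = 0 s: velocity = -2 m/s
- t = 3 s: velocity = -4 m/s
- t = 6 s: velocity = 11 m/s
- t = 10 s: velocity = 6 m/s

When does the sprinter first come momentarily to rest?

v changes sign on 3–6 s (from -4 to 11); the graph is linear there, so v = 0 at t = 3 + (4)·(6 − 3)/(11 − -4) = 3.8 s.

t = 3.8 s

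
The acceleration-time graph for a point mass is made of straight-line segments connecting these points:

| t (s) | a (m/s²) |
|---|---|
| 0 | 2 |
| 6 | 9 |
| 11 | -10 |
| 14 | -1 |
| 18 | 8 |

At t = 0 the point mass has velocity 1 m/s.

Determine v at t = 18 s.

29 m/s

Δv equals the area under the a-t graph; then v = v₀ + Δv.
0–6 s: ½(2 + 9)(6) = 33 m/s
6–11 s: ½(9 + -10)(5) = -2.5 m/s
11–14 s: ½(-10 + -1)(3) = -16.5 m/s
14–18 s: ½(-1 + 8)(4) = 14 m/s
Δv = 28 m/s, so v(18) = 1 + (28) = 29 m/s.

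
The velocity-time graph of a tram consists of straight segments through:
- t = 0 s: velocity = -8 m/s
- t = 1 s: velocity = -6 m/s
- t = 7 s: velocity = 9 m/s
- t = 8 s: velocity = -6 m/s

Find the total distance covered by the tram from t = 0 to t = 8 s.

Distance (not displacement) is the total path length: add the absolute areas under v-t.
0–1 s: |½(-8 + -6)(1)| = 7 m
1–7 s: v = 0 at t = 3.4 s; triangle areas 7.2 + 16.2 = 23.4 m
7–8 s: v = 0 at t = 7.6 s; triangle areas 2.7 + 1.2 = 3.9 m
Total distance = 34.3 m

34.3 m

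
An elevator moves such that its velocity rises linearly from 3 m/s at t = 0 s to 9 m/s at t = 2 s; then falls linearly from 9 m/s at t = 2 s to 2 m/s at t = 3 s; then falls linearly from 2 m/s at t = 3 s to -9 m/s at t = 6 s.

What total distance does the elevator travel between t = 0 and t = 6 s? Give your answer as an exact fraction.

Total distance travelled is ∫|v| dt — sum the magnitudes of each area piece.
0–2 s: |½(3 + 9)(2)| = 12 m
2–3 s: |½(9 + 2)(1)| = 5.5 m
3–6 s: v = 0 at t = 39/11 s; triangle areas 6/11 + 243/22 = 255/22 m
Total distance = 320/11 m

320/11 m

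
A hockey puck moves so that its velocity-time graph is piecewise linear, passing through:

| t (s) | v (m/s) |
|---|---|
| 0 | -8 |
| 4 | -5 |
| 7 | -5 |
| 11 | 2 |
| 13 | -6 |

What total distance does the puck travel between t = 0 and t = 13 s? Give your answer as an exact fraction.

Total distance travelled is ∫|v| dt — sum the magnitudes of each area piece.
0–4 s: |½(-8 + -5)(4)| = 26 m
4–7 s: |-5| × 3 = 15 m
7–11 s: v = 0 at t = 69/7 s; triangle areas 50/7 + 8/7 = 58/7 m
11–13 s: v = 0 at t = 11.5 s; triangle areas 0.5 + 4.5 = 5 m
Total distance = 380/7 m

380/7 m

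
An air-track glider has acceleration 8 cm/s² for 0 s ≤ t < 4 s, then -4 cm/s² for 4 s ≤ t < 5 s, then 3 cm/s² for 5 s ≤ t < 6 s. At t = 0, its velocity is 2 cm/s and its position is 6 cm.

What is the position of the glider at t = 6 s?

141.5 cm

On each constant-a segment, Δv = aΔt and Δx = v₀Δt + ½aΔt²; chain segment to segment.
0–4 s: v starts 2 cm/s; Δx = 2·4 + ½·8·4² = 72 cm; v ends 34 cm/s.
4–5 s: v starts 34 cm/s; Δx = 34·1 + ½·-4·1² = 32 cm; v ends 30 cm/s.
5–6 s: v starts 30 cm/s; Δx = 30·1 + ½·3·1² = 31.5 cm; v ends 33 cm/s.
x(6) = 6 + Σ Δx = 141.5 cm.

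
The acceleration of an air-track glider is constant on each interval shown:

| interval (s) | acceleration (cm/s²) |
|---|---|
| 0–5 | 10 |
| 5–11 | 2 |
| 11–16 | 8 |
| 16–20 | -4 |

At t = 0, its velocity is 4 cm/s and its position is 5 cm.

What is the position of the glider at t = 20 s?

On each constant-a segment, Δv = aΔt and Δx = v₀Δt + ½aΔt²; chain segment to segment.
0–5 s: v starts 4 cm/s; Δx = 4·5 + ½·10·5² = 145 cm; v ends 54 cm/s.
5–11 s: v starts 54 cm/s; Δx = 54·6 + ½·2·6² = 360 cm; v ends 66 cm/s.
11–16 s: v starts 66 cm/s; Δx = 66·5 + ½·8·5² = 430 cm; v ends 106 cm/s.
16–20 s: v starts 106 cm/s; Δx = 106·4 + ½·-4·4² = 392 cm; v ends 90 cm/s.
x(20) = 5 + Σ Δx = 1332 cm.

1332 cm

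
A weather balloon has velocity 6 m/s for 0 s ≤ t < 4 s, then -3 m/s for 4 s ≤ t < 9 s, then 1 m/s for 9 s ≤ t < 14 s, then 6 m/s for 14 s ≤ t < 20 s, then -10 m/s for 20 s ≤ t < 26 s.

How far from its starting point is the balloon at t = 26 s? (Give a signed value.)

Net displacement equals the area under the velocity-time graph (areas below the axis count negative).
0–4 s: 6 × 4 = 24 m
4–9 s: -3 × 5 = -15 m
9–14 s: 1 × 5 = 5 m
14–20 s: 6 × 6 = 36 m
20–26 s: -10 × 6 = -60 m
Net displacement = -10 m

-10 m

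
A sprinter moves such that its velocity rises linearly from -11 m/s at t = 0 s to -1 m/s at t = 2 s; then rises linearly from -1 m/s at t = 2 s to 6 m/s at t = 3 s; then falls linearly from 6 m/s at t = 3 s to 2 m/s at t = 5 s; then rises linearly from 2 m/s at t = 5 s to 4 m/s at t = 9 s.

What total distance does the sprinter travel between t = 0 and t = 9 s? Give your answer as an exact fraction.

485/14 m

Distance (not displacement) is the total path length: add the absolute areas under v-t.
0–2 s: |½(-11 + -1)(2)| = 12 m
2–3 s: v = 0 at t = 15/7 s; triangle areas 1/14 + 18/7 = 37/14 m
3–5 s: |½(6 + 2)(2)| = 8 m
5–9 s: |½(2 + 4)(4)| = 12 m
Total distance = 485/14 m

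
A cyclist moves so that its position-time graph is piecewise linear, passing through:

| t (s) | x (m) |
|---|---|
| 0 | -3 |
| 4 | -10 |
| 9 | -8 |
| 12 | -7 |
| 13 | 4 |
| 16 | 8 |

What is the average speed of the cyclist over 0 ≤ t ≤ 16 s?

1.5625 m/s

Average speed = (total path length)/(elapsed time); on a piecewise-linear x-t graph the path length is Σ|Δx|.
0–4 s: |Δx| = |-10 − -3| = 7 m
4–9 s: |Δx| = |-8 − -10| = 2 m
9–12 s: |Δx| = |-7 − -8| = 1 m
12–13 s: |Δx| = |4 − -7| = 11 m
13–16 s: |Δx| = |8 − 4| = 4 m
Total path = 25 m; average speed = 25/16 = 1.5625 m/s.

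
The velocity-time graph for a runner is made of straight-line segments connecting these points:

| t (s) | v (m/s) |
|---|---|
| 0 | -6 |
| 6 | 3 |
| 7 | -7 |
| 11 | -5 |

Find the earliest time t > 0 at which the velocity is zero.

t = 4 s

v changes sign on 0–6 s (from -6 to 3); the graph is linear there, so v = 0 at t = 0 + (6)·(6 − 0)/(3 − -6) = 4 s.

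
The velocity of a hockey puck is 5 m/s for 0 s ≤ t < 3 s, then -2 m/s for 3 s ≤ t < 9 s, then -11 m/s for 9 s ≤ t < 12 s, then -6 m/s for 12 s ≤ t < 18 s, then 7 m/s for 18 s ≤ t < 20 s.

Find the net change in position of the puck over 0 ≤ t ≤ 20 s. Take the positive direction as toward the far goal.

Net displacement equals the area under the velocity-time graph (areas below the axis count negative).
0–3 s: 5 × 3 = 15 m
3–9 s: -2 × 6 = -12 m
9–12 s: -11 × 3 = -33 m
12–18 s: -6 × 6 = -36 m
18–20 s: 7 × 2 = 14 m
Net displacement = -52 m

-52 m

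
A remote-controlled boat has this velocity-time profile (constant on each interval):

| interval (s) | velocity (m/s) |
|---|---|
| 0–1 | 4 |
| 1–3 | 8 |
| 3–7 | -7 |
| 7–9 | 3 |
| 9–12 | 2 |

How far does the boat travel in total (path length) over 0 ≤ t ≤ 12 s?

Distance (not displacement) is the total path length: add the absolute areas under v-t.
0–1 s: |4| × 1 = 4 m
1–3 s: |8| × 2 = 16 m
3–7 s: |-7| × 4 = 28 m
7–9 s: |3| × 2 = 6 m
9–12 s: |2| × 3 = 6 m
Total distance = 60 m

60 m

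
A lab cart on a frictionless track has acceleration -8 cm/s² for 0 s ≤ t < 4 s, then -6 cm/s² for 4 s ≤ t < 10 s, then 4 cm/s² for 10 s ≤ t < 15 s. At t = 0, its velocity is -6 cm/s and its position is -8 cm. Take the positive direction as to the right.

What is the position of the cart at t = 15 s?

On each constant-a segment, Δv = aΔt and Δx = v₀Δt + ½aΔt²; chain segment to segment.
0–4 s: v starts -6 cm/s; Δx = -6·4 + ½·-8·4² = -88 cm; v ends -38 cm/s.
4–10 s: v starts -38 cm/s; Δx = -38·6 + ½·-6·6² = -336 cm; v ends -74 cm/s.
10–15 s: v starts -74 cm/s; Δx = -74·5 + ½·4·5² = -320 cm; v ends -54 cm/s.
x(15) = -8 + Σ Δx = -752 cm.

-752 cm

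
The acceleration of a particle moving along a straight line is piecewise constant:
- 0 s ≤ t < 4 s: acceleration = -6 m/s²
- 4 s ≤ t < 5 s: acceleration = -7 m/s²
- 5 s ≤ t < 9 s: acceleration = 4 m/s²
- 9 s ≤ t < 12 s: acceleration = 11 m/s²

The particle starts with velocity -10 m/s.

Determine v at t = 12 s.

8 m/s

Δv equals the area under the a-t graph; then v = v₀ + Δv.
0–4 s: -6 × 4 = -24 m/s
4–5 s: -7 × 1 = -7 m/s
5–9 s: 4 × 4 = 16 m/s
9–12 s: 11 × 3 = 33 m/s
Δv = 18 m/s, so v(12) = -10 + (18) = 8 m/s.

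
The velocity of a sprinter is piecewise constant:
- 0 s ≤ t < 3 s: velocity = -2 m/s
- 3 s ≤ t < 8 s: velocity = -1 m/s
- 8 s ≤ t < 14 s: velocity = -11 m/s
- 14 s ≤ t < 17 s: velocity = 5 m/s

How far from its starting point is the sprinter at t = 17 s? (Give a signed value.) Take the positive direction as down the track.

-62 m

Net displacement equals the area under the velocity-time graph (areas below the axis count negative).
0–3 s: -2 × 3 = -6 m
3–8 s: -1 × 5 = -5 m
8–14 s: -11 × 6 = -66 m
14–17 s: 5 × 3 = 15 m
Net displacement = -62 m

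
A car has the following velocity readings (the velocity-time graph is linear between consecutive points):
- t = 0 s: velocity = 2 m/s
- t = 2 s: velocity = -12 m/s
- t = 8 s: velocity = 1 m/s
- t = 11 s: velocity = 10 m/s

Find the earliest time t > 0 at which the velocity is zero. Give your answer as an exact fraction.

t = 2/7 s

v changes sign on 0–2 s (from 2 to -12); the graph is linear there, so v = 0 at t = 0 + (-2)·(2 − 0)/(-12 − 2) = 2/7 s.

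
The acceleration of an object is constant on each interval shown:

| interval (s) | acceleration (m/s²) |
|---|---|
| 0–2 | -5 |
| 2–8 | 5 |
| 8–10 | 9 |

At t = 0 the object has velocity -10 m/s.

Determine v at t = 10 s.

Δv equals the area under the a-t graph; then v = v₀ + Δv.
0–2 s: -5 × 2 = -10 m/s
2–8 s: 5 × 6 = 30 m/s
8–10 s: 9 × 2 = 18 m/s
Δv = 38 m/s, so v(10) = -10 + (38) = 28 m/s.

28 m/s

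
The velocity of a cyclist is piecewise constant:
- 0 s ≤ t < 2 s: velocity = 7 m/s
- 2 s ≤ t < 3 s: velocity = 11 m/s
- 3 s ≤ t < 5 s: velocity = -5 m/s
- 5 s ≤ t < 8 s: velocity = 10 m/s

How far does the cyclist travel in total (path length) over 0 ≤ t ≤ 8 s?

Distance (not displacement) is the total path length: add the absolute areas under v-t.
0–2 s: |7| × 2 = 14 m
2–3 s: |11| × 1 = 11 m
3–5 s: |-5| × 2 = 10 m
5–8 s: |10| × 3 = 30 m
Total distance = 65 m

65 m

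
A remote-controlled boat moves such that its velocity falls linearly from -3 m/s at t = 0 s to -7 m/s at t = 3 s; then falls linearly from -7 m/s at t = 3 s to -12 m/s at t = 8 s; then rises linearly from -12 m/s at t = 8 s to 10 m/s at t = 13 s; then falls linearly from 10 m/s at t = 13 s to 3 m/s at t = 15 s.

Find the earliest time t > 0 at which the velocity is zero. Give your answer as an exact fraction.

v changes sign on 8–13 s (from -12 to 10); the graph is linear there, so v = 0 at t = 8 + (12)·(13 − 8)/(10 − -12) = 118/11 s.

t = 118/11 s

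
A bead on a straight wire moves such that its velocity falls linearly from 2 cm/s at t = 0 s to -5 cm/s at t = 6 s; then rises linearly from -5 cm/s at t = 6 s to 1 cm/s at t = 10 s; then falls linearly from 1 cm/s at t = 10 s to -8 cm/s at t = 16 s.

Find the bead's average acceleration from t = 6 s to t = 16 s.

-0.3 cm/s²

Average acceleration = Δv/Δt = (-8 − -5)/(16 − 6) = -0.3 cm/s².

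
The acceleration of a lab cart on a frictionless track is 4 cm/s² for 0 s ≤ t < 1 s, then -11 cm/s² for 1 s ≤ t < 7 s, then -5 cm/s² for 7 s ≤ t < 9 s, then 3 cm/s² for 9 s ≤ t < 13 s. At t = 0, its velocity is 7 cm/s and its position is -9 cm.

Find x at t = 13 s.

On each constant-a segment, Δv = aΔt and Δx = v₀Δt + ½aΔt²; chain segment to segment.
0–1 s: v starts 7 cm/s; Δx = 7·1 + ½·4·1² = 9 cm; v ends 11 cm/s.
1–7 s: v starts 11 cm/s; Δx = 11·6 + ½·-11·6² = -132 cm; v ends -55 cm/s.
7–9 s: v starts -55 cm/s; Δx = -55·2 + ½·-5·2² = -120 cm; v ends -65 cm/s.
9–13 s: v starts -65 cm/s; Δx = -65·4 + ½·3·4² = -236 cm; v ends -53 cm/s.
x(13) = -9 + Σ Δx = -488 cm.

-488 cm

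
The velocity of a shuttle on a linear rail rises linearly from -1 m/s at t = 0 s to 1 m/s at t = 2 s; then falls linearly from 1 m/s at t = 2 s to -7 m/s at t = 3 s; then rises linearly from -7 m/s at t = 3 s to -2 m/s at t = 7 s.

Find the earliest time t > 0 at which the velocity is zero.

v changes sign on 0–2 s (from -1 to 1); the graph is linear there, so v = 0 at t = 0 + (1)·(2 − 0)/(1 − -1) = 1 s.

t = 1 s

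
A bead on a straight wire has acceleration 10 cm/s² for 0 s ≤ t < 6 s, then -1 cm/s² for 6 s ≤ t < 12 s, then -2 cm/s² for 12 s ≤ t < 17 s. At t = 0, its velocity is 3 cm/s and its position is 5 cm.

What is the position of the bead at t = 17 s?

On each constant-a segment, Δv = aΔt and Δx = v₀Δt + ½aΔt²; chain segment to segment.
0–6 s: v starts 3 cm/s; Δx = 3·6 + ½·10·6² = 198 cm; v ends 63 cm/s.
6–12 s: v starts 63 cm/s; Δx = 63·6 + ½·-1·6² = 360 cm; v ends 57 cm/s.
12–17 s: v starts 57 cm/s; Δx = 57·5 + ½·-2·5² = 260 cm; v ends 47 cm/s.
x(17) = 5 + Σ Δx = 823 cm.

823 cm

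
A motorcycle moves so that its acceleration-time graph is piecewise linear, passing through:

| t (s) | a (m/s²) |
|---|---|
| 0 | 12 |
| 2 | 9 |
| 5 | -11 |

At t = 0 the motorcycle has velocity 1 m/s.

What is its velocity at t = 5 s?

19 m/s

Δv equals the area under the a-t graph; then v = v₀ + Δv.
0–2 s: ½(12 + 9)(2) = 21 m/s
2–5 s: ½(9 + -11)(3) = -3 m/s
Δv = 18 m/s, so v(5) = 1 + (18) = 19 m/s.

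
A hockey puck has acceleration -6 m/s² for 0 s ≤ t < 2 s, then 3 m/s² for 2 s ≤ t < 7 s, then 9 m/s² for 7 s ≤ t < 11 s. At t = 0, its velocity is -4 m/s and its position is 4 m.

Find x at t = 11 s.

On each constant-a segment, Δv = aΔt and Δx = v₀Δt + ½aΔt²; chain segment to segment.
0–2 s: v starts -4 m/s; Δx = -4·2 + ½·-6·2² = -20 m; v ends -16 m/s.
2–7 s: v starts -16 m/s; Δx = -16·5 + ½·3·5² = -42.5 m; v ends -1 m/s.
7–11 s: v starts -1 m/s; Δx = -1·4 + ½·9·4² = 68 m; v ends 35 m/s.
x(11) = 4 + Σ Δx = 9.5 m.

9.5 m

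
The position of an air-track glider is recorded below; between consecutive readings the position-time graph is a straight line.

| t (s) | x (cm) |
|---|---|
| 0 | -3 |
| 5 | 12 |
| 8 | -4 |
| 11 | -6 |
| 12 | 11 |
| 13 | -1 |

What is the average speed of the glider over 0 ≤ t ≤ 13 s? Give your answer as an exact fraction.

62/13 cm/s

Average speed = (total path length)/(elapsed time); on a piecewise-linear x-t graph the path length is Σ|Δx|.
0–5 s: |Δx| = |12 − -3| = 15 cm
5–8 s: |Δx| = |-4 − 12| = 16 cm
8–11 s: |Δx| = |-6 − -4| = 2 cm
11–12 s: |Δx| = |11 − -6| = 17 cm
12–13 s: |Δx| = |-1 − 11| = 12 cm
Total path = 62 cm; average speed = 62/13 = 62/13 cm/s.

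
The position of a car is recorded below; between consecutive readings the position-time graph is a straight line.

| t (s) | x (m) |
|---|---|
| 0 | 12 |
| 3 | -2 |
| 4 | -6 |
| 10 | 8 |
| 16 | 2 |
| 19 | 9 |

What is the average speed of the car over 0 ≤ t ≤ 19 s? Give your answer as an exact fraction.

45/19 m/s

Average speed = (total path length)/(elapsed time); on a piecewise-linear x-t graph the path length is Σ|Δx|.
0–3 s: |Δx| = |-2 − 12| = 14 m
3–4 s: |Δx| = |-6 − -2| = 4 m
4–10 s: |Δx| = |8 − -6| = 14 m
10–16 s: |Δx| = |2 − 8| = 6 m
16–19 s: |Δx| = |9 − 2| = 7 m
Total path = 45 m; average speed = 45/19 = 45/19 m/s.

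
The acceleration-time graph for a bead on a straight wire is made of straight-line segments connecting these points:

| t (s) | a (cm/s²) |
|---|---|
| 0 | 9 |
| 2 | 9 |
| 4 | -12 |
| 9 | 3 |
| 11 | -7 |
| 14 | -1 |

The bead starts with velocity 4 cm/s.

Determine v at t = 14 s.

-19.5 cm/s

Δv equals the area under the a-t graph; then v = v₀ + Δv.
0–2 s: 9 × 2 = 18 cm/s
2–4 s: ½(9 + -12)(2) = -3 cm/s
4–9 s: ½(-12 + 3)(5) = -22.5 cm/s
9–11 s: ½(3 + -7)(2) = -4 cm/s
11–14 s: ½(-7 + -1)(3) = -12 cm/s
Δv = -23.5 cm/s, so v(14) = 4 + (-23.5) = -19.5 cm/s.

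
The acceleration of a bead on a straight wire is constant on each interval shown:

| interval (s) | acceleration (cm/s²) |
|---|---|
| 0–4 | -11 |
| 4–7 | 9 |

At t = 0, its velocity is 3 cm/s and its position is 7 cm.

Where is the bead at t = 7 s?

On each constant-a segment, Δv = aΔt and Δx = v₀Δt + ½aΔt²; chain segment to segment.
0–4 s: v starts 3 cm/s; Δx = 3·4 + ½·-11·4² = -76 cm; v ends -41 cm/s.
4–7 s: v starts -41 cm/s; Δx = -41·3 + ½·9·3² = -82.5 cm; v ends -14 cm/s.
x(7) = 7 + Σ Δx = -151.5 cm.

-151.5 cm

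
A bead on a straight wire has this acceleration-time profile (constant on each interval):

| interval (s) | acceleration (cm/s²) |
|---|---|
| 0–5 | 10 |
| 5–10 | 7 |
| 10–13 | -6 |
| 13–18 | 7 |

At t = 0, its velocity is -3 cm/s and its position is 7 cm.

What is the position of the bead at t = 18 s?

1066 cm

On each constant-a segment, Δv = aΔt and Δx = v₀Δt + ½aΔt²; chain segment to segment.
0–5 s: v starts -3 cm/s; Δx = -3·5 + ½·10·5² = 110 cm; v ends 47 cm/s.
5–10 s: v starts 47 cm/s; Δx = 47·5 + ½·7·5² = 322.5 cm; v ends 82 cm/s.
10–13 s: v starts 82 cm/s; Δx = 82·3 + ½·-6·3² = 219 cm; v ends 64 cm/s.
13–18 s: v starts 64 cm/s; Δx = 64·5 + ½·7·5² = 407.5 cm; v ends 99 cm/s.
x(18) = 7 + Σ Δx = 1066 cm.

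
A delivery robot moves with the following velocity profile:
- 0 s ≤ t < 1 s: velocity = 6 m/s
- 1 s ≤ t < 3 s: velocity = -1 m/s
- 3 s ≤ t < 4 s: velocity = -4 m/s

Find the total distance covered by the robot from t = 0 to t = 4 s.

12 m

Total distance travelled is ∫|v| dt — sum the magnitudes of each area piece.
0–1 s: |6| × 1 = 6 m
1–3 s: |-1| × 2 = 2 m
3–4 s: |-4| × 1 = 4 m
Total distance = 12 m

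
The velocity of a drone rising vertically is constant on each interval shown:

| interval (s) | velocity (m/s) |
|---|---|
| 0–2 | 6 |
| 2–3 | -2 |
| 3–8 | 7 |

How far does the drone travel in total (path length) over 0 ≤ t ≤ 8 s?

49 m

Total distance travelled is ∫|v| dt — sum the magnitudes of each area piece.
0–2 s: |6| × 2 = 12 m
2–3 s: |-2| × 1 = 2 m
3–8 s: |7| × 5 = 35 m
Total distance = 49 m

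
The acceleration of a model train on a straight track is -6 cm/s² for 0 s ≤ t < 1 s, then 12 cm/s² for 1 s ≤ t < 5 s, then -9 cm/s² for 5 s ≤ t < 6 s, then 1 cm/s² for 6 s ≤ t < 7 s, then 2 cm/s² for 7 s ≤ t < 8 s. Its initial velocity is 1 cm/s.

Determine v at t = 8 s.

37 cm/s

Δv equals the area under the a-t graph; then v = v₀ + Δv.
0–1 s: -6 × 1 = -6 cm/s
1–5 s: 12 × 4 = 48 cm/s
5–6 s: -9 × 1 = -9 cm/s
6–7 s: 1 × 1 = 1 cm/s
7–8 s: 2 × 1 = 2 cm/s
Δv = 36 cm/s, so v(8) = 1 + (36) = 37 cm/s.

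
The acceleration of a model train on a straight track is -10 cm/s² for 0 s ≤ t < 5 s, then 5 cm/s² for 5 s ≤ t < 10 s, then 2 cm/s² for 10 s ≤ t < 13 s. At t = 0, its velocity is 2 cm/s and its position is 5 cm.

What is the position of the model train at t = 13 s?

-347.5 cm

On each constant-a segment, Δv = aΔt and Δx = v₀Δt + ½aΔt²; chain segment to segment.
0–5 s: v starts 2 cm/s; Δx = 2·5 + ½·-10·5² = -115 cm; v ends -48 cm/s.
5–10 s: v starts -48 cm/s; Δx = -48·5 + ½·5·5² = -177.5 cm; v ends -23 cm/s.
10–13 s: v starts -23 cm/s; Δx = -23·3 + ½·2·3² = -60 cm; v ends -17 cm/s.
x(13) = 5 + Σ Δx = -347.5 cm.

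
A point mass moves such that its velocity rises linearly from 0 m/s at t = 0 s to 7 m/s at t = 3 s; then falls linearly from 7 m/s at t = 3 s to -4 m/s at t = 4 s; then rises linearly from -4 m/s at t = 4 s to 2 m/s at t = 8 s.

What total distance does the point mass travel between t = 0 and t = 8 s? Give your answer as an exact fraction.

Distance (not displacement) is the total path length: add the absolute areas under v-t.
0–3 s: |½(0 + 7)(3)| = 10.5 m
3–4 s: v = 0 at t = 40/11 s; triangle areas 49/22 + 8/11 = 65/22 m
4–8 s: v = 0 at t = 20/3 s; triangle areas 16/3 + 4/3 = 20/3 m
Total distance = 664/33 m

664/33 m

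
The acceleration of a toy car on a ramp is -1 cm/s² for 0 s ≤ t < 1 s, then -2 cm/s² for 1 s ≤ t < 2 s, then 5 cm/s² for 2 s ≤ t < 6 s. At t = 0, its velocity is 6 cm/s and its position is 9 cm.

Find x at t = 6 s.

On each constant-a segment, Δv = aΔt and Δx = v₀Δt + ½aΔt²; chain segment to segment.
0–1 s: v starts 6 cm/s; Δx = 6·1 + ½·-1·1² = 5.5 cm; v ends 5 cm/s.
1–2 s: v starts 5 cm/s; Δx = 5·1 + ½·-2·1² = 4 cm; v ends 3 cm/s.
2–6 s: v starts 3 cm/s; Δx = 3·4 + ½·5·4² = 52 cm; v ends 23 cm/s.
x(6) = 9 + Σ Δx = 70.5 cm.

70.5 cm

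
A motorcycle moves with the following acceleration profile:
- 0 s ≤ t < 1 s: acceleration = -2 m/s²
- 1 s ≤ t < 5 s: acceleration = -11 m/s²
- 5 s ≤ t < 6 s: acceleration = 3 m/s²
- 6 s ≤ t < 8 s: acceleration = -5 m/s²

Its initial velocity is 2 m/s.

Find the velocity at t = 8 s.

-51 m/s

Δv equals the area under the a-t graph; then v = v₀ + Δv.
0–1 s: -2 × 1 = -2 m/s
1–5 s: -11 × 4 = -44 m/s
5–6 s: 3 × 1 = 3 m/s
6–8 s: -5 × 2 = -10 m/s
Δv = -53 m/s, so v(8) = 2 + (-53) = -51 m/s.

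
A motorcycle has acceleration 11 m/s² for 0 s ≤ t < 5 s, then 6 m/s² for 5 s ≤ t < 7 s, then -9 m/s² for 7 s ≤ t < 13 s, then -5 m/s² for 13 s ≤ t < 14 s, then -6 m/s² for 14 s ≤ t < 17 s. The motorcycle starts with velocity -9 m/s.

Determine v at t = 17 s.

-19 m/s

Δv equals the area under the a-t graph; then v = v₀ + Δv.
0–5 s: 11 × 5 = 55 m/s
5–7 s: 6 × 2 = 12 m/s
7–13 s: -9 × 6 = -54 m/s
13–14 s: -5 × 1 = -5 m/s
14–17 s: -6 × 3 = -18 m/s
Δv = -10 m/s, so v(17) = -9 + (-10) = -19 m/s.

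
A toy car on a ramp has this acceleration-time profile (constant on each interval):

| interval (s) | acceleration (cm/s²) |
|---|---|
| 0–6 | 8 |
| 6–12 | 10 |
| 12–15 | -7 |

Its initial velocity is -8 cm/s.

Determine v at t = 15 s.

Δv equals the area under the a-t graph; then v = v₀ + Δv.
0–6 s: 8 × 6 = 48 cm/s
6–12 s: 10 × 6 = 60 cm/s
12–15 s: -7 × 3 = -21 cm/s
Δv = 87 cm/s, so v(15) = -8 + (87) = 79 cm/s.

79 cm/s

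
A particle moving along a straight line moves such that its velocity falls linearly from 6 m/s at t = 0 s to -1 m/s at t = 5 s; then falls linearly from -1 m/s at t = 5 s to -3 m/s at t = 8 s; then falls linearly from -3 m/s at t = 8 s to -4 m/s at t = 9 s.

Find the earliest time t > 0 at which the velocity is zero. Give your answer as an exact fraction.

v changes sign on 0–5 s (from 6 to -1); the graph is linear there, so v = 0 at t = 0 + (-6)·(5 − 0)/(-1 − 6) = 30/7 s.

t = 30/7 s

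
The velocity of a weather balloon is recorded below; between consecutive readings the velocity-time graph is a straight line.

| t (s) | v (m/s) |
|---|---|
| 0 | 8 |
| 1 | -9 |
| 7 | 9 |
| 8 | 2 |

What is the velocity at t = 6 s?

On 1–7 s the graph is linear from -9 to 9 m/s: v(6) = -9 + (9 − -9)·(6 − 1)/(7 − 1) = 6 m/s.

6 m/s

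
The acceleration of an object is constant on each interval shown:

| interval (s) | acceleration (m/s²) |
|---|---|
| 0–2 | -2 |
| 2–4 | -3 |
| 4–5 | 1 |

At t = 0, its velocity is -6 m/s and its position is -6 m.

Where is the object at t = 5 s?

-63.5 m

On each constant-a segment, Δv = aΔt and Δx = v₀Δt + ½aΔt²; chain segment to segment.
0–2 s: v starts -6 m/s; Δx = -6·2 + ½·-2·2² = -16 m; v ends -10 m/s.
2–4 s: v starts -10 m/s; Δx = -10·2 + ½·-3·2² = -26 m; v ends -16 m/s.
4–5 s: v starts -16 m/s; Δx = -16·1 + ½·1·1² = -15.5 m; v ends -15 m/s.
x(5) = -6 + Σ Δx = -63.5 m.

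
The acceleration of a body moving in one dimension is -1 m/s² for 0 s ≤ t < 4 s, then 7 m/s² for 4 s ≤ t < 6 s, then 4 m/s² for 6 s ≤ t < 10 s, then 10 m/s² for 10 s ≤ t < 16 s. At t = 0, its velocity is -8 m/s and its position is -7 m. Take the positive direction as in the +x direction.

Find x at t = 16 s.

On each constant-a segment, Δv = aΔt and Δx = v₀Δt + ½aΔt²; chain segment to segment.
0–4 s: v starts -8 m/s; Δx = -8·4 + ½·-1·4² = -40 m; v ends -12 m/s.
4–6 s: v starts -12 m/s; Δx = -12·2 + ½·7·2² = -10 m; v ends 2 m/s.
6–10 s: v starts 2 m/s; Δx = 2·4 + ½·4·4² = 40 m; v ends 18 m/s.
10–16 s: v starts 18 m/s; Δx = 18·6 + ½·10·6² = 288 m; v ends 78 m/s.
x(16) = -7 + Σ Δx = 271 m.

271 m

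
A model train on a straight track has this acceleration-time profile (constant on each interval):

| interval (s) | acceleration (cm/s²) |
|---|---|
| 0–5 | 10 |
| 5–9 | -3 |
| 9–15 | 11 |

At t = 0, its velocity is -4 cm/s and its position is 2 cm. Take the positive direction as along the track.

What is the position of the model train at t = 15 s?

669 cm

On each constant-a segment, Δv = aΔt and Δx = v₀Δt + ½aΔt²; chain segment to segment.
0–5 s: v starts -4 cm/s; Δx = -4·5 + ½·10·5² = 105 cm; v ends 46 cm/s.
5–9 s: v starts 46 cm/s; Δx = 46·4 + ½·-3·4² = 160 cm; v ends 34 cm/s.
9–15 s: v starts 34 cm/s; Δx = 34·6 + ½·11·6² = 402 cm; v ends 100 cm/s.
x(15) = 2 + Σ Δx = 669 cm.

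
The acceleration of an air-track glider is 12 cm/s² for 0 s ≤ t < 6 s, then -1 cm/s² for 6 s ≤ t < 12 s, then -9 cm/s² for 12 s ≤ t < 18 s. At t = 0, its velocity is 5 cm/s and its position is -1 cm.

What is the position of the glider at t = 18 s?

On each constant-a segment, Δv = aΔt and Δx = v₀Δt + ½aΔt²; chain segment to segment.
0–6 s: v starts 5 cm/s; Δx = 5·6 + ½·12·6² = 246 cm; v ends 77 cm/s.
6–12 s: v starts 77 cm/s; Δx = 77·6 + ½·-1·6² = 444 cm; v ends 71 cm/s.
12–18 s: v starts 71 cm/s; Δx = 71·6 + ½·-9·6² = 264 cm; v ends 17 cm/s.
x(18) = -1 + Σ Δx = 953 cm.

953 cm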